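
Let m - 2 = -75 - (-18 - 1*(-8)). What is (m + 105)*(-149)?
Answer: -6258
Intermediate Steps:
m = -63 (m = 2 + (-75 - (-18 - 1*(-8))) = 2 + (-75 - (-18 + 8)) = 2 + (-75 - 1*(-10)) = 2 + (-75 + 10) = 2 - 65 = -63)
(m + 105)*(-149) = (-63 + 105)*(-149) = 42*(-149) = -6258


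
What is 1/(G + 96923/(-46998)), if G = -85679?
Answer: -46998/4026838565 ≈ -1.1671e-5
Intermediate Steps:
1/(G + 96923/(-46998)) = 1/(-85679 + 96923/(-46998)) = 1/(-85679 + 96923*(-1/46998)) = 1/(-85679 - 96923/46998) = 1/(-4026838565/46998) = -46998/4026838565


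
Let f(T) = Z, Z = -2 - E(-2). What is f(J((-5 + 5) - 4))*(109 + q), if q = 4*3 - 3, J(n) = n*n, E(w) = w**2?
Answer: -708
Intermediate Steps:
J(n) = n**2
q = 9 (q = 12 - 3 = 9)
Z = -6 (Z = -2 - 1*(-2)**2 = -2 - 1*4 = -2 - 4 = -6)
f(T) = -6
f(J((-5 + 5) - 4))*(109 + q) = -6*(109 + 9) = -6*118 = -708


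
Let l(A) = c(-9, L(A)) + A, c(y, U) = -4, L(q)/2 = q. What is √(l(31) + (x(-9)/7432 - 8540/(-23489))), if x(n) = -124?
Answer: 3*√5787432072946030/43642562 ≈ 5.2294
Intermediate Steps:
L(q) = 2*q
l(A) = -4 + A
√(l(31) + (x(-9)/7432 - 8540/(-23489))) = √((-4 + 31) + (-124/7432 - 8540/(-23489))) = √(27 + (-124*1/7432 - 8540*(-1/23489))) = √(27 + (-31/1858 + 8540/23489)) = √(27 + 15139161/43642562) = √(1193488335/43642562) = 3*√5787432072946030/43642562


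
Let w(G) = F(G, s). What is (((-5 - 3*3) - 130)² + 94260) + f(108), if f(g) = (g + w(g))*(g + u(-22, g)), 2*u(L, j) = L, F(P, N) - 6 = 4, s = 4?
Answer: 126442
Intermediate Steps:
F(P, N) = 10 (F(P, N) = 6 + 4 = 10)
w(G) = 10
u(L, j) = L/2
f(g) = (-11 + g)*(10 + g) (f(g) = (g + 10)*(g + (½)*(-22)) = (10 + g)*(g - 11) = (10 + g)*(-11 + g) = (-11 + g)*(10 + g))
(((-5 - 3*3) - 130)² + 94260) + f(108) = (((-5 - 3*3) - 130)² + 94260) + (-110 + 108² - 1*108) = (((-5 - 9) - 130)² + 94260) + (-110 + 11664 - 108) = ((-14 - 130)² + 94260) + 11446 = ((-144)² + 94260) + 11446 = (20736 + 94260) + 11446 = 114996 + 11446 = 126442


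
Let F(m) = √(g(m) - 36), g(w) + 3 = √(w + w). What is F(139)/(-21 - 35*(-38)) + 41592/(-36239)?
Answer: -41592/36239 + I*√(39 - √278)/1309 ≈ -1.1477 + 0.0036097*I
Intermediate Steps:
g(w) = -3 + √2*√w (g(w) = -3 + √(w + w) = -3 + √(2*w) = -3 + √2*√w)
F(m) = √(-39 + √2*√m) (F(m) = √((-3 + √2*√m) - 36) = √(-39 + √2*√m))
F(139)/(-21 - 35*(-38)) + 41592/(-36239) = √(-39 + √2*√139)/(-21 - 35*(-38)) + 41592/(-36239) = √(-39 + √278)/(-21 + 1330) + 41592*(-1/36239) = √(-39 + √278)/1309 - 41592/36239 = -41592/36239 + √(-39 + √278)/1309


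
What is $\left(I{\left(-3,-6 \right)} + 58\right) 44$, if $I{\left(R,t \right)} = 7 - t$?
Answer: $3124$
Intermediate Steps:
$\left(I{\left(-3,-6 \right)} + 58\right) 44 = \left(\left(7 - -6\right) + 58\right) 44 = \left(\left(7 + 6\right) + 58\right) 44 = \left(13 + 58\right) 44 = 71 \cdot 44 = 3124$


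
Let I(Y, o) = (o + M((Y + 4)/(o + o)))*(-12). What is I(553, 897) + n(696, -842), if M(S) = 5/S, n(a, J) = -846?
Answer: -6574410/557 ≈ -11803.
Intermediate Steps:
I(Y, o) = -12*o - 120*o/(4 + Y) (I(Y, o) = (o + 5/(((Y + 4)/(o + o))))*(-12) = (o + 5/(((4 + Y)/((2*o)))))*(-12) = (o + 5/(((4 + Y)*(1/(2*o)))))*(-12) = (o + 5/(((4 + Y)/(2*o))))*(-12) = (o + 5*(2*o/(4 + Y)))*(-12) = (o + 10*o/(4 + Y))*(-12) = -12*o - 120*o/(4 + Y))
I(553, 897) + n(696, -842) = 12*897*(-14 - 1*553)/(4 + 553) - 846 = 12*897*(-14 - 553)/557 - 846 = 12*897*(1/557)*(-567) - 846 = -6103188/557 - 846 = -6574410/557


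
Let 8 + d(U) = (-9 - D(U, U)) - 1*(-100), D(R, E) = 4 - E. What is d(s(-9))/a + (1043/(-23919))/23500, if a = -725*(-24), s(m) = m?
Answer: 1560659/388114250 ≈ 0.0040211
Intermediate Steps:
a = 17400
d(U) = 79 + U (d(U) = -8 + ((-9 - (4 - U)) - 1*(-100)) = -8 + ((-9 + (-4 + U)) + 100) = -8 + ((-13 + U) + 100) = -8 + (87 + U) = 79 + U)
d(s(-9))/a + (1043/(-23919))/23500 = (79 - 9)/17400 + (1043/(-23919))/23500 = 70*(1/17400) + (1043*(-1/23919))*(1/23500) = 7/1740 - 149/3417*1/23500 = 7/1740 - 149/80299500 = 1560659/388114250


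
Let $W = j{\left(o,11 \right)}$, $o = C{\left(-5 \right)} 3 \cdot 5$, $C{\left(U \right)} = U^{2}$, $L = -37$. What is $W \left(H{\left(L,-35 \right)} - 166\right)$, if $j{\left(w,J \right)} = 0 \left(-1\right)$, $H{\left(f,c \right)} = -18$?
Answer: $0$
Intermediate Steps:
$o = 375$ ($o = \left(-5\right)^{2} \cdot 3 \cdot 5 = 25 \cdot 3 \cdot 5 = 75 \cdot 5 = 375$)
$j{\left(w,J \right)} = 0$
$W = 0$
$W \left(H{\left(L,-35 \right)} - 166\right) = 0 \left(-18 - 166\right) = 0 \left(-184\right) = 0$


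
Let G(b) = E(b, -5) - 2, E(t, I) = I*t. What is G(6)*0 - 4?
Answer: -4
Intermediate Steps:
G(b) = -2 - 5*b (G(b) = -5*b - 2 = -2 - 5*b)
G(6)*0 - 4 = (-2 - 5*6)*0 - 4 = (-2 - 30)*0 - 4 = -32*0 - 4 = 0 - 4 = -4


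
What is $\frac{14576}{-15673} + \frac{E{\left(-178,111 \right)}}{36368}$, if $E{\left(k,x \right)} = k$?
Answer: $- \frac{266444881}{284997832} \approx -0.9349$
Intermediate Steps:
$\frac{14576}{-15673} + \frac{E{\left(-178,111 \right)}}{36368} = \frac{14576}{-15673} - \frac{178}{36368} = 14576 \left(- \frac{1}{15673}\right) - \frac{89}{18184} = - \frac{14576}{15673} - \frac{89}{18184} = - \frac{266444881}{284997832}$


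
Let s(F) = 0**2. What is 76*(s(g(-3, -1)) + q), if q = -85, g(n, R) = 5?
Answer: -6460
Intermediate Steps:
s(F) = 0
76*(s(g(-3, -1)) + q) = 76*(0 - 85) = 76*(-85) = -6460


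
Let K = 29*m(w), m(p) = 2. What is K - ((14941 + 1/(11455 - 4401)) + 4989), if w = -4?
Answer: -140177089/7054 ≈ -19872.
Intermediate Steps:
K = 58 (K = 29*2 = 58)
K - ((14941 + 1/(11455 - 4401)) + 4989) = 58 - ((14941 + 1/(11455 - 4401)) + 4989) = 58 - ((14941 + 1/7054) + 4989) = 58 - (105393815/7054 + 4989) = 58 - 1*140586221/7054 = 58 - 140586221/7054 = -140177089/7054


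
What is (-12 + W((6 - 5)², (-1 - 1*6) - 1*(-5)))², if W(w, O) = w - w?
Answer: 144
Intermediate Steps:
W(w, O) = 0
(-12 + W((6 - 5)², (-1 - 1*6) - 1*(-5)))² = (-12 + 0)² = (-12)² = 144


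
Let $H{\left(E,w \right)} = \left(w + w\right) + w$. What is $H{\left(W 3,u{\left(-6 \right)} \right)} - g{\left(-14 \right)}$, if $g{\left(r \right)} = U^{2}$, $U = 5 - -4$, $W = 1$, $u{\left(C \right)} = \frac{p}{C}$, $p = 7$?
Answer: $- \frac{169}{2} \approx -84.5$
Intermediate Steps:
$u{\left(C \right)} = \frac{7}{C}$
$U = 9$ ($U = 5 + 4 = 9$)
$g{\left(r \right)} = 81$ ($g{\left(r \right)} = 9^{2} = 81$)
$H{\left(E,w \right)} = 3 w$ ($H{\left(E,w \right)} = 2 w + w = 3 w$)
$H{\left(W 3,u{\left(-6 \right)} \right)} - g{\left(-14 \right)} = 3 \frac{7}{-6} - 81 = 3 \cdot 7 \left(- \frac{1}{6}\right) - 81 = 3 \left(- \frac{7}{6}\right) - 81 = - \frac{7}{2} - 81 = - \frac{169}{2}$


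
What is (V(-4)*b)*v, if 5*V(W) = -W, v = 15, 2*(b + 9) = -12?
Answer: -180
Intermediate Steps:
b = -15 (b = -9 + (1/2)*(-12) = -9 - 6 = -15)
V(W) = -W/5 (V(W) = (-W)/5 = -W/5)
(V(-4)*b)*v = (-1/5*(-4)*(-15))*15 = ((4/5)*(-15))*15 = -12*15 = -180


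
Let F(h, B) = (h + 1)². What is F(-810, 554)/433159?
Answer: 654481/433159 ≈ 1.5109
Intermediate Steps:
F(h, B) = (1 + h)²
F(-810, 554)/433159 = (1 - 810)²/433159 = (-809)²*(1/433159) = 654481*(1/433159) = 654481/433159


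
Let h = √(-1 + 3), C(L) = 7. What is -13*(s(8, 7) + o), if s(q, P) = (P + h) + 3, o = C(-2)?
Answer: -221 - 13*√2 ≈ -239.38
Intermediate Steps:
o = 7
h = √2 ≈ 1.4142
s(q, P) = 3 + P + √2 (s(q, P) = (P + √2) + 3 = 3 + P + √2)
-13*(s(8, 7) + o) = -13*((3 + 7 + √2) + 7) = -13*((10 + √2) + 7) = -13*(17 + √2) = -221 - 13*√2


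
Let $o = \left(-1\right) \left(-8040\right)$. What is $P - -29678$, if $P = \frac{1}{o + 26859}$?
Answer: $\frac{1035732523}{34899} \approx 29678.0$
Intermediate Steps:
$o = 8040$
$P = \frac{1}{34899}$ ($P = \frac{1}{8040 + 26859} = \frac{1}{34899} \approx 2.8654 \cdot 10^{-5}$)
$P - -29678 = \frac{1}{34899} - -29678 = \frac{1}{34899} + 29678 = \frac{1035732523}{34899}$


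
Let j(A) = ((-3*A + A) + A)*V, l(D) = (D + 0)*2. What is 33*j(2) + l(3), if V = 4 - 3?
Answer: -60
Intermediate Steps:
V = 1
l(D) = 2*D (l(D) = D*2 = 2*D)
j(A) = -A (j(A) = ((-3*A + A) + A)*1 = (-2*A + A)*1 = -A*1 = -A)
33*j(2) + l(3) = 33*(-1*2) + 2*3 = 33*(-2) + 6 = -66 + 6 = -60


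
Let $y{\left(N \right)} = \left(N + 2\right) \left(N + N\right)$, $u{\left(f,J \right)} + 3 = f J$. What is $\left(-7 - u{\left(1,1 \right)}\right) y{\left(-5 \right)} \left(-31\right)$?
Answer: $4650$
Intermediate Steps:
$u{\left(f,J \right)} = -3 + J f$ ($u{\left(f,J \right)} = -3 + f J = -3 + J f$)
$y{\left(N \right)} = 2 N \left(2 + N\right)$ ($y{\left(N \right)} = \left(2 + N\right) 2 N = 2 N \left(2 + N\right)$)
$\left(-7 - u{\left(1,1 \right)}\right) y{\left(-5 \right)} \left(-31\right) = \left(-7 - \left(-3 + 1 \cdot 1\right)\right) 2 \left(-5\right) \left(2 - 5\right) \left(-31\right) = \left(-7 - \left(-3 + 1\right)\right) 2 \left(-5\right) \left(-3\right) \left(-31\right) = \left(-7 - -2\right) 30 \left(-31\right) = \left(-7 + 2\right) 30 \left(-31\right) = \left(-5\right) 30 \left(-31\right) = \left(-150\right) \left(-31\right) = 4650$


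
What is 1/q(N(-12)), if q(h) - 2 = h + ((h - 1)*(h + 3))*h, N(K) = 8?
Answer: 1/626 ≈ 0.0015974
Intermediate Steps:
q(h) = 2 + h + h*(-1 + h)*(3 + h) (q(h) = 2 + (h + ((h - 1)*(h + 3))*h) = 2 + (h + ((-1 + h)*(3 + h))*h) = 2 + (h + h*(-1 + h)*(3 + h)) = 2 + h + h*(-1 + h)*(3 + h))
1/q(N(-12)) = 1/(2 + 8**3 - 2*8 + 2*8**2) = 1/(2 + 512 - 16 + 2*64) = 1/(2 + 512 - 16 + 128) = 1/626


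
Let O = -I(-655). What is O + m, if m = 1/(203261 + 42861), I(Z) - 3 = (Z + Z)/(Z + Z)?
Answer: -984487/246122 ≈ -4.0000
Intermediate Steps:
I(Z) = 4 (I(Z) = 3 + (Z + Z)/(Z + Z) = 3 + (2*Z)/((2*Z)) = 3 + (2*Z)*(1/(2*Z)) = 3 + 1 = 4)
m = 1/246122 ≈ 4.0630e-6
O = -4 (O = -1*4 = -4)
O + m = -4 + 1/246122 = -984487/246122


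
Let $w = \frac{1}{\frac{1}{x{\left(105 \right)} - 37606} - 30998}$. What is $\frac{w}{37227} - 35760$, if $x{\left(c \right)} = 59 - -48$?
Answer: $- \frac{1547422509816630059}{43272441549681} \approx -35760.0$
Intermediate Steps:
$x{\left(c \right)} = 107$ ($x{\left(c \right)} = 59 + 48 = 107$)
$w = - \frac{37499}{1162394003}$ ($w = \frac{1}{\frac{1}{107 - 37606} - 30998} = \frac{1}{\frac{1}{-37499} - 30998} = \frac{1}{- \frac{1}{37499} - 30998} = \frac{1}{- \frac{1162394003}{37499}} = - \frac{37499}{1162394003} \approx -3.226 \cdot 10^{-5}$)
$\frac{w}{37227} - 35760 = - \frac{37499}{1162394003 \cdot 37227} - 35760 = \left(- \frac{37499}{1162394003}\right) \frac{1}{37227} - 35760 = - \frac{37499}{43272441549681} - 35760 = - \frac{1547422509816630059}{43272441549681}$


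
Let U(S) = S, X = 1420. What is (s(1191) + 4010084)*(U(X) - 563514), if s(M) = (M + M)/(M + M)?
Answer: -2254044717990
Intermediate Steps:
s(M) = 1 (s(M) = (2*M)/((2*M)) = (2*M)*(1/(2*M)) = 1)
(s(1191) + 4010084)*(U(X) - 563514) = (1 + 4010084)*(1420 - 563514) = 4010085*(-562094) = -2254044717990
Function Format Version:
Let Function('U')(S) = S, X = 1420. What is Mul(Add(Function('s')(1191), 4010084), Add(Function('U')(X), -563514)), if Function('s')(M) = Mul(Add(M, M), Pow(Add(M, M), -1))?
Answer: -2254044717990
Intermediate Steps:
Function('s')(M) = 1 (Function('s')(M) = Mul(Mul(2, M), Pow(Mul(2, M), -1)) = Mul(Mul(2, M), Mul(Rational(1, 2), Pow(M, -1))) = 1)
Mul(Add(Function('s')(1191), 4010084), Add(Function('U')(X), -563514)) = Mul(Add(1, 4010084), Add(1420, -563514)) = Mul(4010085, -562094) = -2254044717990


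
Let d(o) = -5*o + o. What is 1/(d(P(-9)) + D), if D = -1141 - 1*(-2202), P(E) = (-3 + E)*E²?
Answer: 1/4949 ≈ 0.00020206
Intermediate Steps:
P(E) = E²*(-3 + E)
d(o) = -4*o
D = 1061 (D = -1141 + 2202 = 1061)
1/(d(P(-9)) + D) = 1/(-4*(-9)²*(-3 - 9) + 1061) = 1/(-324*(-12) + 1061) = 1/(-4*(-972) + 1061) = 1/(3888 + 1061) = 1/4949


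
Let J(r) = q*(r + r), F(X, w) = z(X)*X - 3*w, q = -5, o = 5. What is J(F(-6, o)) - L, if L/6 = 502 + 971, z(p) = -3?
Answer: -8868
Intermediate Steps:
L = 8838 (L = 6*(502 + 971) = 6*1473 = 8838)
F(X, w) = -3*X - 3*w
J(r) = -10*r (J(r) = -5*(r + r) = -10*r)
J(F(-6, o)) - L = -10*(-3*(-6) - 3*5) - 1*8838 = -10*(18 - 15) - 8838 = -10*3 - 8838 = -30 - 8838 = -8868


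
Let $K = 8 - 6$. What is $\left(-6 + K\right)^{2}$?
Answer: $16$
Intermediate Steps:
$K = 2$
$\left(-6 + K\right)^{2} = \left(-6 + 2\right)^{2} = \left(-4\right)^{2} = 16$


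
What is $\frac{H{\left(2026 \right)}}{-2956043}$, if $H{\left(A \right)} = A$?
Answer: $- \frac{2026}{2956043} \approx -0.00068538$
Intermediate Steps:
$\frac{H{\left(2026 \right)}}{-2956043} = \frac{2026}{-2956043} = 2026 \left(- \frac{1}{2956043}\right) = - \frac{2026}{2956043}$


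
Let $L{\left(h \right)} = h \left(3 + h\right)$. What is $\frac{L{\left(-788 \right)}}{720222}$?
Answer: $\frac{309290}{360111} \approx 0.85887$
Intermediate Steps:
$\frac{L{\left(-788 \right)}}{720222} = \frac{\left(-788\right) \left(3 - 788\right)}{720222} = \left(-788\right) \left(-785\right) \frac{1}{720222} = 618580 \cdot \frac{1}{720222} = \frac{309290}{360111}$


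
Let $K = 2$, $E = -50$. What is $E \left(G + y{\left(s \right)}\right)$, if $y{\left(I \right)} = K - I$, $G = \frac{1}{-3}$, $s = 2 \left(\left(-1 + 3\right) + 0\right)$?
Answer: $\frac{350}{3} \approx 116.67$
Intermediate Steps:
$s = 4$ ($s = 2 \left(2 + 0\right) = 2 \cdot 2 = 4$)
$G = - \frac{1}{3} \approx -0.33333$
$y{\left(I \right)} = 2 - I$
$E \left(G + y{\left(s \right)}\right) = - 50 \left(- \frac{1}{3} + \left(2 - 4\right)\right) = - 50 \left(- \frac{1}{3} - 2\right) = \left(-50\right) \left(- \frac{7}{3}\right) = \frac{350}{3}$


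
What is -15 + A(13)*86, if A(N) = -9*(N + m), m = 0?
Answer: -10077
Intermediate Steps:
A(N) = -9*N (A(N) = -9*(N + 0) = -9*N)
-15 + A(13)*86 = -15 - 9*13*86 = -15 - 117*86 = -15 - 10062 = -10077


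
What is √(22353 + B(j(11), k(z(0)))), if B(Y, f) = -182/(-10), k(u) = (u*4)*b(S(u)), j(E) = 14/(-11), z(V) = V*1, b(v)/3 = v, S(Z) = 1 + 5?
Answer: 4*√34955/5 ≈ 149.57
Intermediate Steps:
S(Z) = 6
b(v) = 3*v
z(V) = V
j(E) = -14/11 (j(E) = 14*(-1/11) = -14/11)
k(u) = 72*u (k(u) = (u*4)*(3*6) = (4*u)*18 = 72*u)
B(Y, f) = 91/5 (B(Y, f) = -182*(-⅒) = 91/5)
√(22353 + B(j(11), k(z(0)))) = √(22353 + 91/5) = √(111856/5) = 4*√34955/5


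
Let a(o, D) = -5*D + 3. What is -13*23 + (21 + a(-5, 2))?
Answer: -285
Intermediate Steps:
a(o, D) = 3 - 5*D
-13*23 + (21 + a(-5, 2)) = -13*23 + (21 + (3 - 5*2)) = -299 + (21 + (3 - 10)) = -299 + (21 - 7) = -299 + 14 = -285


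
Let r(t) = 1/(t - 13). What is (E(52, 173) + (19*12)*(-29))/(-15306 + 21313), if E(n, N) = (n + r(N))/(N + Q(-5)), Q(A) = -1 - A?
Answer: -187243519/170118240 ≈ -1.1007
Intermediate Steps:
r(t) = 1/(-13 + t)
E(n, N) = (n + 1/(-13 + N))/(4 + N) (E(n, N) = (n + 1/(-13 + N))/(N + (-1 - 1*(-5))) = (n + 1/(-13 + N))/(N + (-1 + 5)) = (n + 1/(-13 + N))/(N + 4) = (n + 1/(-13 + N))/(4 + N))
(E(52, 173) + (19*12)*(-29))/(-15306 + 21313) = ((1 + 52*(-13 + 173))/((-13 + 173)*(4 + 173)) + (19*12)*(-29))/(-15306 + 21313) = ((1 + 52*160)/(160*177) + 228*(-29))/6007 = ((1/160)*(1/177)*(1 + 8320) - 6612)*(1/6007) = ((1/160)*(1/177)*8321 - 6612)*(1/6007) = (8321/28320 - 6612)*(1/6007) = -187243519/28320*1/6007 = -187243519/170118240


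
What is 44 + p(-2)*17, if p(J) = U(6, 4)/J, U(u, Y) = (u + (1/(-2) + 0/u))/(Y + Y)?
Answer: 1221/32 ≈ 38.156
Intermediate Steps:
U(u, Y) = (-1/2 + u)/(2*Y) (U(u, Y) = (u + (1*(-1/2) + 0))/((2*Y)) = (u + (-1/2 + 0))*(1/(2*Y)) = (u - 1/2)*(1/(2*Y)) = (-1/2 + u)*(1/(2*Y)) = (-1/2 + u)/(2*Y))
p(J) = 11/(16*J) (p(J) = ((1/4)*(-1 + 2*6)/4)/J = ((1/4)*(1/4)*(-1 + 12))/J = ((1/4)*(1/4)*11)/J = 11/(16*J))
44 + p(-2)*17 = 44 + ((11/16)/(-2))*17 = 44 + ((11/16)*(-1/2))*17 = 44 - 11/32*17 = 44 - 187/32 = 1221/32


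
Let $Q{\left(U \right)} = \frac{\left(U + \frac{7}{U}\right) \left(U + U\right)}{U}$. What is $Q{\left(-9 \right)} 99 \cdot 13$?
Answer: $-25168$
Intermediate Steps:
$Q{\left(U \right)} = 2 U + \frac{14}{U}$ ($Q{\left(U \right)} = \frac{\left(U + \frac{7}{U}\right) 2 U}{U} = \frac{2 U \left(U + \frac{7}{U}\right)}{U} = 2 U + \frac{14}{U}$)
$Q{\left(-9 \right)} 99 \cdot 13 = \left(2 \left(-9\right) + \frac{14}{-9}\right) 99 \cdot 13 = \left(-18 + 14 \left(- \frac{1}{9}\right)\right) 99 \cdot 13 = \left(-18 - \frac{14}{9}\right) 99 \cdot 13 = \left(- \frac{176}{9}\right) 99 \cdot 13 = \left(-1936\right) 13 = -25168$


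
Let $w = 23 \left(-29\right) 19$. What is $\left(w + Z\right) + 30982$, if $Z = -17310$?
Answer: $999$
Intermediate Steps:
$w = -12673$ ($w = \left(-667\right) 19 = -12673$)
$\left(w + Z\right) + 30982 = \left(-12673 - 17310\right) + 30982 = -29983 + 30982 = 999$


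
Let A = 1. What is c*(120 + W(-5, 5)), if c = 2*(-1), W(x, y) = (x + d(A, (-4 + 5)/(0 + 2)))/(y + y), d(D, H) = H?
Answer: -2391/10 ≈ -239.10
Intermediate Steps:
W(x, y) = (½ + x)/(2*y) (W(x, y) = (x + (-4 + 5)/(0 + 2))/(y + y) = (x + 1/2)/((2*y)) = (x + 1*(½))*(1/(2*y)) = (x + ½)*(1/(2*y)) = (½ + x)*(1/(2*y)) = (½ + x)/(2*y))
c = -2
c*(120 + W(-5, 5)) = -2*(120 + (¼)*(1 + 2*(-5))/5) = -2*(120 + (¼)*(⅕)*(1 - 10)) = -2*(120 + (¼)*(⅕)*(-9)) = -2*(120 - 9/20) = -2*2391/20 = -2391/10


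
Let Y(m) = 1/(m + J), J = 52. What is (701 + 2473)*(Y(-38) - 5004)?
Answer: -111177285/7 ≈ -1.5882e+7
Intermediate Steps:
Y(m) = 1/(52 + m) (Y(m) = 1/(m + 52) = 1/(52 + m))
(701 + 2473)*(Y(-38) - 5004) = (701 + 2473)*(1/(52 - 38) - 5004) = 3174*(1/14 - 5004) = 3174*(-70055/14) = -111177285/7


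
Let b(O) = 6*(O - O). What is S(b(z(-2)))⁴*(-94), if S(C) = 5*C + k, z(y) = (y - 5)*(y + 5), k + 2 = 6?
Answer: -24064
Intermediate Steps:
k = 4 (k = -2 + 6 = 4)
z(y) = (-5 + y)*(5 + y)
b(O) = 0 (b(O) = 6*0 = 0)
S(C) = 4 + 5*C (S(C) = 5*C + 4 = 4 + 5*C)
S(b(z(-2)))⁴*(-94) = (4 + 5*0)⁴*(-94) = (4 + 0)⁴*(-94) = 4⁴*(-94) = 256*(-94) = -24064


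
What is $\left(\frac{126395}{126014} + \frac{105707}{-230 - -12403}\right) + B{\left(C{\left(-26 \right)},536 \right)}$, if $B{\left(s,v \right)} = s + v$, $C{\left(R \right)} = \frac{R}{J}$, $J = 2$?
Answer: $\frac{116732093277}{219138346} \approx 532.69$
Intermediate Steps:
$C{\left(R \right)} = \frac{R}{2}$
$\left(\frac{126395}{126014} + \frac{105707}{-230 - -12403}\right) + B{\left(C{\left(-26 \right)},536 \right)} = \left(\frac{126395}{126014} + \frac{105707}{-230 - -12403}\right) + \left(\frac{1}{2} \left(-26\right) + 536\right) = \left(126395 \cdot \frac{1}{126014} + \frac{105707}{-230 + 12403}\right) + \left(-13 + 536\right) = \left(\frac{126395}{126014} + \frac{105707}{12173}\right) + 523 = \left(\frac{126395}{126014} + 105707 \cdot \frac{1}{12173}\right) + 523 = \left(\frac{126395}{126014} + \frac{15101}{1739}\right) + 523 = \frac{2122738319}{219138346} + 523 = \frac{116732093277}{219138346}$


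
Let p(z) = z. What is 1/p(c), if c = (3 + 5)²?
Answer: 1/64 ≈ 0.015625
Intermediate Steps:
c = 64 (c = 8² = 64)
1/p(c) = 1/64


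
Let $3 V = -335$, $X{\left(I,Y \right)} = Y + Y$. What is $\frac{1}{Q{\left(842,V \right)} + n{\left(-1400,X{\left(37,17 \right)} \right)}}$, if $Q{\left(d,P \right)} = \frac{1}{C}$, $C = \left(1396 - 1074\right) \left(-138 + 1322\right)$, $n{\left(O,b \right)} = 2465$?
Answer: $\frac{381248}{939776321} \approx 0.00040568$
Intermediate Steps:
$X{\left(I,Y \right)} = 2 Y$
$V = - \frac{335}{3}$ ($V = \frac{1}{3} \left(-335\right) = - \frac{335}{3} \approx -111.67$)
$C = 381248$ ($C = 322 \cdot 1184 = 381248$)
$Q{\left(d,P \right)} = \frac{1}{381248}$
$\frac{1}{Q{\left(842,V \right)} + n{\left(-1400,X{\left(37,17 \right)} \right)}} = \frac{1}{\frac{1}{381248} + 2465} = \frac{1}{\frac{939776321}{381248}} = \frac{381248}{939776321}$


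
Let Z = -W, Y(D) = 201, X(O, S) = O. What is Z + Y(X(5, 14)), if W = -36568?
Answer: 36769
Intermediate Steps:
Z = 36568 (Z = -1*(-36568) = 36568)
Z + Y(X(5, 14)) = 36568 + 201 = 36769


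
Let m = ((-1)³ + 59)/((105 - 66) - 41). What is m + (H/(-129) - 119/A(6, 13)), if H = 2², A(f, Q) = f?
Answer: -12607/258 ≈ -48.864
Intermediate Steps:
H = 4
m = -29 (m = (-1 + 59)/(39 - 41) = 58/(-2) = 58*(-½) = -29)
m + (H/(-129) - 119/A(6, 13)) = -29 + (4/(-129) - 119/6) = -29 + (4*(-1/129) - 119*⅙) = -29 + (-4/129 - 119/6) = -29 - 5125/258 = -12607/258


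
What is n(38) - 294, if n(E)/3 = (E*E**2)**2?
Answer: 9032808858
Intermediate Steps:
n(E) = 3*E**6 (n(E) = 3*(E*E**2)**2 = 3*(E**3)**2 = 3*E**6)
n(38) - 294 = 3*38**6 - 294 = 3*3010936384 - 294 = 9032809152 - 294 = 9032808858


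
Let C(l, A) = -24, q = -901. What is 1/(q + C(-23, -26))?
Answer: -1/925 ≈ -0.0010811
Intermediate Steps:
1/(q + C(-23, -26)) = 1/(-901 - 24) = 1/(-925) = -1/925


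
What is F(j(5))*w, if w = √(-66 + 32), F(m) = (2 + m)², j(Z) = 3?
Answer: 25*I*√34 ≈ 145.77*I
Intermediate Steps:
w = I*√34 (w = √(-34) = I*√34 ≈ 5.8309*I)
F(j(5))*w = (2 + 3)²*(I*√34) = 5²*(I*√34) = 25*(I*√34) = 25*I*√34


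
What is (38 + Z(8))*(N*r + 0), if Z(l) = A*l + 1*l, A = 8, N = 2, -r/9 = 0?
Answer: 0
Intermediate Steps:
r = 0 (r = -9*0 = 0)
Z(l) = 9*l (Z(l) = 8*l + 1*l = 8*l + l = 9*l)
(38 + Z(8))*(N*r + 0) = (38 + 9*8)*(2*0 + 0) = (38 + 72)*(0 + 0) = 110*0 = 0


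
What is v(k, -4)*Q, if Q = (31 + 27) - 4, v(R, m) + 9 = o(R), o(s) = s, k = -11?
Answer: -1080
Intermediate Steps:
v(R, m) = -9 + R
Q = 54 (Q = 58 - 4 = 54)
v(k, -4)*Q = (-9 - 11)*54 = -20*54 = -1080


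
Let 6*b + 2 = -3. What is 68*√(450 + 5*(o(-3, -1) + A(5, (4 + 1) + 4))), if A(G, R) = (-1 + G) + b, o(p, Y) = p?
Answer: 34*√16230/3 ≈ 1443.8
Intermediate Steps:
b = -⅚ (b = -⅓ + (⅙)*(-3) = -⅓ - ½ = -⅚ ≈ -0.83333)
A(G, R) = -11/6 + G (A(G, R) = (-1 + G) - ⅚ = -11/6 + G)
68*√(450 + 5*(o(-3, -1) + A(5, (4 + 1) + 4))) = 68*√(450 + 5*(-3 + (-11/6 + 5))) = 68*√(450 + 5*(-3 + 19/6)) = 68*√(450 + 5*(⅙)) = 68*√(450 + ⅚) = 68*√(2705/6) = 68*(√16230/6) = 34*√16230/3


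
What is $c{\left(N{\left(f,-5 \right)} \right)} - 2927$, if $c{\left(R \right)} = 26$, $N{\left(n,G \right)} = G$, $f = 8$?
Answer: $-2901$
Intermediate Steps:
$c{\left(N{\left(f,-5 \right)} \right)} - 2927 = 26 - 2927 = -2901$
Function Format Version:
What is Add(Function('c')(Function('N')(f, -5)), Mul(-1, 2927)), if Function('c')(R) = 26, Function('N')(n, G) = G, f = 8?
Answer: -2901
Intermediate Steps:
Add(Function('c')(Function('N')(f, -5)), Mul(-1, 2927)) = Add(26, Mul(-1, 2927)) = Add(26, -2927) = -2901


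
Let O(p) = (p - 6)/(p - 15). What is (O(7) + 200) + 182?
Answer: 3055/8 ≈ 381.88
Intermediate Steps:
O(p) = (-6 + p)/(-15 + p)
(O(7) + 200) + 182 = ((-6 + 7)/(-15 + 7) + 200) + 182 = (1/(-8) + 200) + 182 = (-⅛*1 + 200) + 182 = (-⅛ + 200) + 182 = 1599/8 + 182 = 3055/8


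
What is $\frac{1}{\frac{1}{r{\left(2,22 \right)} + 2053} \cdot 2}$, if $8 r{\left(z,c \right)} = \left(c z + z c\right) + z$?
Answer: $\frac{8257}{8} \approx 1032.1$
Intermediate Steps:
$r{\left(z,c \right)} = \frac{z}{8} + \frac{c z}{4}$ ($r{\left(z,c \right)} = \frac{\left(c z + z c\right) + z}{8} = \frac{\left(c z + c z\right) + z}{8} = \frac{2 c z + z}{8} = \frac{z + 2 c z}{8} = \frac{z}{8} + \frac{c z}{4}$)
$\frac{1}{\frac{1}{r{\left(2,22 \right)} + 2053} \cdot 2} = \frac{1}{\frac{1}{\frac{1}{8} \cdot 2 \left(1 + 2 \cdot 22\right) + 2053} \cdot 2} = \frac{1}{\frac{1}{\frac{1}{8} \cdot 2 \left(1 + 44\right) + 2053} \cdot 2} = \frac{1}{\frac{1}{\frac{1}{8} \cdot 2 \cdot 45 + 2053} \cdot 2} = \frac{1}{\frac{1}{\frac{45}{4} + 2053} \cdot 2} = \frac{1}{\frac{1}{\frac{8257}{4}} \cdot 2} = \frac{1}{\frac{4}{8257} \cdot 2} = \frac{1}{\frac{8}{8257}} = \frac{8257}{8}$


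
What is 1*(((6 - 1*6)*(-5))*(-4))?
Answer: 0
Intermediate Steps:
1*(((6 - 1*6)*(-5))*(-4)) = 1*(((6 - 6)*(-5))*(-4)) = 1*((0*(-5))*(-4)) = 1*(0*(-4)) = 1*0 = 0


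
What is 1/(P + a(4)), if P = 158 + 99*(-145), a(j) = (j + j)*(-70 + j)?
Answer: -1/14725 ≈ -6.7912e-5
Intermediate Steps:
a(j) = 2*j*(-70 + j) (a(j) = (2*j)*(-70 + j) = 2*j*(-70 + j))
P = -14197 (P = 158 - 14355 = -14197)
1/(P + a(4)) = 1/(-14197 + 2*4*(-70 + 4)) = 1/(-14197 + 2*4*(-66)) = 1/(-14197 - 528) = 1/(-14725) = -1/14725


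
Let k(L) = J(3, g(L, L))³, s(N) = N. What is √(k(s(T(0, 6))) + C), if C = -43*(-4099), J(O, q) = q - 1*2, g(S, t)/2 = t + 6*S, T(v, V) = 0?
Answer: √176249 ≈ 419.82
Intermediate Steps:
g(S, t) = 2*t + 12*S (g(S, t) = 2*(t + 6*S) = 2*t + 12*S)
J(O, q) = -2 + q (J(O, q) = q - 2 = -2 + q)
C = 176257
k(L) = (-2 + 14*L)³ (k(L) = (-2 + (2*L + 12*L))³ = (-2 + 14*L)³)
√(k(s(T(0, 6))) + C) = √(8*(-1 + 7*0)³ + 176257) = √(8*(-1 + 0)³ + 176257) = √(8*(-1)³ + 176257) = √(8*(-1) + 176257) = √(-8 + 176257) = √176249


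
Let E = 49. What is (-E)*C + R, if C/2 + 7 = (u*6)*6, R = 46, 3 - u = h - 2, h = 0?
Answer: -16908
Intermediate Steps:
u = 5 (u = 3 - (0 - 2) = 3 - 1*(-2) = 3 + 2 = 5)
C = 346 (C = -14 + 2*((5*6)*6) = -14 + 2*(30*6) = -14 + 2*180 = -14 + 360 = 346)
(-E)*C + R = -1*49*346 + 46 = -49*346 + 46 = -16954 + 46 = -16908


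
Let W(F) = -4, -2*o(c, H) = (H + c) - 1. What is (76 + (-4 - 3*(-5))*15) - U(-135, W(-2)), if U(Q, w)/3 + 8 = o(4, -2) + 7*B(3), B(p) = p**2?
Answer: 155/2 ≈ 77.500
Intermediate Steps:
o(c, H) = 1/2 - H/2 - c/2 (o(c, H) = -((H + c) - 1)/2 = -(-1 + H + c)/2 = 1/2 - H/2 - c/2)
U(Q, w) = 327/2 (U(Q, w) = -24 + 3*((1/2 - 1/2*(-2) - 1/2*4) + 7*3**2) = -24 + 3*((1/2 + 1 - 2) + 7*9) = -24 + 3*(-1/2 + 63) = -24 + 3*(125/2) = -24 + 375/2 = 327/2)
(76 + (-4 - 3*(-5))*15) - U(-135, W(-2)) = (76 + (-4 - 3*(-5))*15) - 1*327/2 = (76 + (-4 + 15)*15) - 327/2 = (76 + 11*15) - 327/2 = (76 + 165) - 327/2 = 241 - 327/2 = 155/2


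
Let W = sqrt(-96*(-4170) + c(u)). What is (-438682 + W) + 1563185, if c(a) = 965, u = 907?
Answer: 1124503 + sqrt(401285) ≈ 1.1251e+6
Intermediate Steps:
W = sqrt(401285) (W = sqrt(-96*(-4170) + 965) = sqrt(400320 + 965) = sqrt(401285) ≈ 633.47)
(-438682 + W) + 1563185 = (-438682 + sqrt(401285)) + 1563185 = 1124503 + sqrt(401285)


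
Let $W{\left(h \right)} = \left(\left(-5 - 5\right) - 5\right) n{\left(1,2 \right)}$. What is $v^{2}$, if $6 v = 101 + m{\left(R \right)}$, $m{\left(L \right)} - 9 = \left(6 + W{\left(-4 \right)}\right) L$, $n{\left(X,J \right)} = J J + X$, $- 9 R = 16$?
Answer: $\frac{121801}{81} \approx 1503.7$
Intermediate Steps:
$R = - \frac{16}{9}$ ($R = \left(- \frac{1}{9}\right) 16 = - \frac{16}{9} \approx -1.7778$)
$n{\left(X,J \right)} = X + J^{2}$ ($n{\left(X,J \right)} = J^{2} + X = X + J^{2}$)
$W{\left(h \right)} = -75$ ($W{\left(h \right)} = \left(\left(-5 - 5\right) - 5\right) \left(1 + 2^{2}\right) = \left(-10 - 5\right) \left(1 + 4\right) = \left(-15\right) 5 = -75$)
$m{\left(L \right)} = 9 - 69 L$ ($m{\left(L \right)} = 9 + \left(6 - 75\right) L = 9 - 69 L$)
$v = \frac{349}{9}$ ($v = \frac{101 + \left(9 - - \frac{368}{3}\right)}{6} = \frac{101 + \left(9 + \frac{368}{3}\right)}{6} = \frac{101 + \frac{395}{3}}{6} = \frac{1}{6} \cdot \frac{698}{3} = \frac{349}{9} \approx 38.778$)
$v^{2} = \left(\frac{349}{9}\right)^{2} = \frac{121801}{81}$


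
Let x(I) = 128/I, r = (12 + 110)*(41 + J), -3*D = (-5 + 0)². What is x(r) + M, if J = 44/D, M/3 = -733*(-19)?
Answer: 2275938013/54473 ≈ 41781.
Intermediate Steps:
D = -25/3 (D = -(-5 + 0)²/3 = -⅓*(-5)² = -⅓*25 = -25/3 ≈ -8.3333)
M = 41781 (M = 3*(-733*(-19)) = 3*13927 = 41781)
J = -132/25 (J = 44/(-25/3) = 44*(-3/25) = -132/25 ≈ -5.2800)
r = 108946/25 (r = (12 + 110)*(41 - 132/25) = 122*(893/25) = 108946/25 ≈ 4357.8)
x(r) + M = 128/(108946/25) + 41781 = 128*(25/108946) + 41781 = 1600/54473 + 41781 = 2275938013/54473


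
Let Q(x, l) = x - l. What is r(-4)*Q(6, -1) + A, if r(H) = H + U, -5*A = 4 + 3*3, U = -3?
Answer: -258/5 ≈ -51.600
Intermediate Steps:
A = -13/5 (A = -(4 + 3*3)/5 = -(4 + 9)/5 = -⅕*13 = -13/5 ≈ -2.6000)
r(H) = -3 + H (r(H) = H - 3 = -3 + H)
r(-4)*Q(6, -1) + A = (-3 - 4)*(6 - 1*(-1)) - 13/5 = -7*(6 + 1) - 13/5 = -7*7 - 13/5 = -49 - 13/5 = -258/5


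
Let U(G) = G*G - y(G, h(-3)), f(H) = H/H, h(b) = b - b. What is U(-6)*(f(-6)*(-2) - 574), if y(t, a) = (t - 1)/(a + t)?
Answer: -20064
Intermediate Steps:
h(b) = 0
y(t, a) = (-1 + t)/(a + t)
f(H) = 1
U(G) = G² - (-1 + G)/G (U(G) = G*G - (-1 + G)/(0 + G) = G² - (-1 + G)/G)
U(-6)*(f(-6)*(-2) - 574) = ((1 + (-6)³ - 1*(-6))/(-6))*(1*(-2) - 574) = (-(1 - 216 + 6)/6)*(-2 - 574) = -⅙*(-209)*(-576) = (209/6)*(-576) = -20064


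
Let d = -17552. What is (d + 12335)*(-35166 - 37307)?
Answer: 378091641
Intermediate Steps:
(d + 12335)*(-35166 - 37307) = (-17552 + 12335)*(-35166 - 37307) = -5217*(-72473) = 378091641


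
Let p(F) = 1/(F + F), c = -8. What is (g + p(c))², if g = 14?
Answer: 49729/256 ≈ 194.25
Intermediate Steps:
p(F) = 1/(2*F)
(g + p(c))² = (14 + (½)/(-8))² = (14 + (½)*(-⅛))² = (14 - 1/16)² = (223/16)² = 49729/256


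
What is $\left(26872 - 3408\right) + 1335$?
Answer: $24799$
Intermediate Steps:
$\left(26872 - 3408\right) + 1335 = 23464 + 1335 = 24799$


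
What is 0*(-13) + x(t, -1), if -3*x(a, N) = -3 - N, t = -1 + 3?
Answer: 2/3 ≈ 0.66667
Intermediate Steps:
t = 2
x(a, N) = 1 + N/3 (x(a, N) = -(-3 - N)/3 = 1 + N/3)
0*(-13) + x(t, -1) = 0*(-13) + (1 + (1/3)*(-1)) = 0 + (1 - 1/3) = 0 + 2/3 = 2/3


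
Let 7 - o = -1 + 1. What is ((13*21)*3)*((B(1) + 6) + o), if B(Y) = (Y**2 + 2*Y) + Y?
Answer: 13923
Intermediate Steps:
o = 7 (o = 7 - (-1 + 1) = 7 - 1*0 = 7 + 0 = 7)
B(Y) = Y**2 + 3*Y
((13*21)*3)*((B(1) + 6) + o) = ((13*21)*3)*((1*(3 + 1) + 6) + 7) = (273*3)*((1*4 + 6) + 7) = 819*((4 + 6) + 7) = 819*(10 + 7) = 819*17 = 13923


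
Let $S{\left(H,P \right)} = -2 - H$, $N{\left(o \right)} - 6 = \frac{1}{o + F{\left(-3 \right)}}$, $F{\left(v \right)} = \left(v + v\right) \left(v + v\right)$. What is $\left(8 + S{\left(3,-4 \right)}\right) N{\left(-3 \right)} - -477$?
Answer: $\frac{5446}{11} \approx 495.09$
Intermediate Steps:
$F{\left(v \right)} = 4 v^{2}$ ($F{\left(v \right)} = 2 v 2 v = 4 v^{2}$)
$N{\left(o \right)} = 6 + \frac{1}{36 + o}$ ($N{\left(o \right)} = 6 + \frac{1}{o + 4 \left(-3\right)^{2}} = 6 + \frac{1}{o + 4 \cdot 9} = 6 + \frac{1}{o + 36} = 6 + \frac{1}{36 + o}$)
$\left(8 + S{\left(3,-4 \right)}\right) N{\left(-3 \right)} - -477 = \left(8 - 5\right) \frac{217 + 6 \left(-3\right)}{36 - 3} - -477 = \left(8 - 5\right) \frac{217 - 18}{33} + 477 = \left(8 - 5\right) \frac{1}{33} \cdot 199 + 477 = 3 \cdot \frac{199}{33} + 477 = \frac{199}{11} + 477 = \frac{5446}{11}$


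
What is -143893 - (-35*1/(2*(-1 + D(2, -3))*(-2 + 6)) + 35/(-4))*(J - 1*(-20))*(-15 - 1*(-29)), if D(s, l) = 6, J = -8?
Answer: -142276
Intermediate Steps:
-143893 - (-35*1/(2*(-1 + D(2, -3))*(-2 + 6)) + 35/(-4))*(J - 1*(-20))*(-15 - 1*(-29)) = -143893 - (-35*1/(2*(-1 + 6)*(-2 + 6)) + 35/(-4))*(-8 - 1*(-20))*(-15 - 1*(-29)) = -143893 - (-35/((2*4)*5) + 35*(-¼))*(-8 + 20)*(-15 + 29) = -143893 - (-35/(8*5) - 35/4)*12*14 = -143893 - (-35/40 - 35/4)*12*14 = -143893 - (-35*1/40 - 35/4)*12*14 = -143893 - (-7/8 - 35/4)*12*14 = -143893 - (-77/8*12)*14 = -143893 - (-231)*14/2 = -143893 - 1*(-1617) = -143893 + 1617 = -142276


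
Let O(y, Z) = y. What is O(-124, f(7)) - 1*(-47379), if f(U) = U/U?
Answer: 47255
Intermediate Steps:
f(U) = 1
O(-124, f(7)) - 1*(-47379) = -124 - 1*(-47379) = -124 + 47379 = 47255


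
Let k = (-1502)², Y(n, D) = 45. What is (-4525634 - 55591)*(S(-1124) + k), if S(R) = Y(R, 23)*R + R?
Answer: -10098394267500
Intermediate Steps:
k = 2256004
S(R) = 46*R (S(R) = 45*R + R = 46*R)
(-4525634 - 55591)*(S(-1124) + k) = (-4525634 - 55591)*(46*(-1124) + 2256004) = -4581225*(-51704 + 2256004) = -4581225*2204300 = -10098394267500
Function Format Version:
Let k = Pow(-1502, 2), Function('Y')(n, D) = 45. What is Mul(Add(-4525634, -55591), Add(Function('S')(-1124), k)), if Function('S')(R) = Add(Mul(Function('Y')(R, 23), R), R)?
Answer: -10098394267500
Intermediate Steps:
k = 2256004
Function('S')(R) = Mul(46, R) (Function('S')(R) = Add(Mul(45, R), R) = Mul(46, R))
Mul(Add(-4525634, -55591), Add(Function('S')(-1124), k)) = Mul(Add(-4525634, -55591), Add(Mul(46, -1124), 2256004)) = Mul(-4581225, Add(-51704, 2256004)) = Mul(-4581225, 2204300) = -10098394267500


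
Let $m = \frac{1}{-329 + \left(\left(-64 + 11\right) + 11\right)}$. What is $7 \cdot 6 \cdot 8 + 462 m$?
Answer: $\frac{17742}{53} \approx 334.75$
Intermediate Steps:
$m = - \frac{1}{371}$ ($m = \frac{1}{-329 + \left(-53 + 11\right)} = \frac{1}{-329 - 42} = \frac{1}{-371} = - \frac{1}{371} \approx -0.0026954$)
$7 \cdot 6 \cdot 8 + 462 m = 7 \cdot 6 \cdot 8 + 462 \left(- \frac{1}{371}\right) = 42 \cdot 8 - \frac{66}{53} = 336 - \frac{66}{53} = \frac{17742}{53}$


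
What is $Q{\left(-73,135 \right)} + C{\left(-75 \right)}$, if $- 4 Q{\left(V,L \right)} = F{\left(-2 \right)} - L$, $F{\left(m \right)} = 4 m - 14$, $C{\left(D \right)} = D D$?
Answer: $\frac{22657}{4} \approx 5664.3$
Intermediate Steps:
$C{\left(D \right)} = D^{2}$
$F{\left(m \right)} = -14 + 4 m$
$Q{\left(V,L \right)} = \frac{11}{2} + \frac{L}{4}$ ($Q{\left(V,L \right)} = - \frac{\left(-14 + 4 \left(-2\right)\right) - L}{4} = - \frac{\left(-14 - 8\right) - L}{4} = - \frac{-22 - L}{4} = \frac{11}{2} + \frac{L}{4}$)
$Q{\left(-73,135 \right)} + C{\left(-75 \right)} = \left(\frac{11}{2} + \frac{1}{4} \cdot 135\right) + \left(-75\right)^{2} = \left(\frac{11}{2} + \frac{135}{4}\right) + 5625 = \frac{157}{4} + 5625 = \frac{22657}{4}$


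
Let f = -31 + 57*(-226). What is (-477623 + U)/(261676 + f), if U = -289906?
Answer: -255843/82921 ≈ -3.0854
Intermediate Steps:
f = -12913 (f = -31 - 12882 = -12913)
(-477623 + U)/(261676 + f) = (-477623 - 289906)/(261676 - 12913) = -767529/248763 = -767529*1/248763 = -255843/82921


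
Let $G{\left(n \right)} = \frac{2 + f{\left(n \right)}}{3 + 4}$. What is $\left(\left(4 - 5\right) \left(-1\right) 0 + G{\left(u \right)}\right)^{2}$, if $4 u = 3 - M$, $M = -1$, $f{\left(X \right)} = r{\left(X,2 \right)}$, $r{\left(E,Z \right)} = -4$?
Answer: $\frac{4}{49} \approx 0.081633$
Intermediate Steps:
$f{\left(X \right)} = -4$
$u = 1$ ($u = \frac{3 - -1}{4} = \frac{3 + 1}{4} = \frac{1}{4} \cdot 4 = 1$)
$G{\left(n \right)} = - \frac{2}{7}$ ($G{\left(n \right)} = \frac{2 - 4}{3 + 4} = - \frac{2}{7}$)
$\left(\left(4 - 5\right) \left(-1\right) 0 + G{\left(u \right)}\right)^{2} = \left(\left(4 - 5\right) \left(-1\right) 0 - \frac{2}{7}\right)^{2} = \left(\left(-1\right) \left(-1\right) 0 - \frac{2}{7}\right)^{2} = \left(1 \cdot 0 - \frac{2}{7}\right)^{2} = \left(0 - \frac{2}{7}\right)^{2} = \left(- \frac{2}{7}\right)^{2} = \frac{4}{49}$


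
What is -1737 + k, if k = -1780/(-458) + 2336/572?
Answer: -56620533/32747 ≈ -1729.0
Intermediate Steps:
k = 261006/32747 (k = -1780*(-1/458) + 2336*(1/572) = 890/229 + 584/143 = 261006/32747 ≈ 7.9704)
-1737 + k = -1737 + 261006/32747 = -56620533/32747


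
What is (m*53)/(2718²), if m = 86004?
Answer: 126617/205209 ≈ 0.61701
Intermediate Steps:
(m*53)/(2718²) = (86004*53)/(2718²) = 4558212/7387524 = 4558212*(1/7387524) = 126617/205209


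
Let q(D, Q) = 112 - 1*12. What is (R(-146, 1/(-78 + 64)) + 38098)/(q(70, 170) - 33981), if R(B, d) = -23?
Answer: -38075/33881 ≈ -1.1238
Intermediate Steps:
q(D, Q) = 100 (q(D, Q) = 112 - 12 = 100)
(R(-146, 1/(-78 + 64)) + 38098)/(q(70, 170) - 33981) = (-23 + 38098)/(100 - 33981) = 38075/(-33881) = 38075*(-1/33881) = -38075/33881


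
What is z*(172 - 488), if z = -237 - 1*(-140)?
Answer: 30652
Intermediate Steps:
z = -97 (z = -237 + 140 = -97)
z*(172 - 488) = -97*(172 - 488) = -97*(-316) = 30652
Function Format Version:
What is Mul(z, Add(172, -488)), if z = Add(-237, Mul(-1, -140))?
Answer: 30652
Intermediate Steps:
z = -97 (z = Add(-237, 140) = -97)
Mul(z, Add(172, -488)) = Mul(-97, Add(172, -488)) = Mul(-97, -316) = 30652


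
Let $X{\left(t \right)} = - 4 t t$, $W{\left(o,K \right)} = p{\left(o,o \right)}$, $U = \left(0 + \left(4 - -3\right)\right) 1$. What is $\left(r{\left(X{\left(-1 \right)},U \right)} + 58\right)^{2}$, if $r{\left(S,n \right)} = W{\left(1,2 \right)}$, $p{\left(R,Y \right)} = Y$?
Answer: $3481$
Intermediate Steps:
$U = 7$ ($U = \left(0 + \left(4 + 3\right)\right) 1 = \left(0 + 7\right) 1 = 7 \cdot 1 = 7$)
$W{\left(o,K \right)} = o$
$X{\left(t \right)} = - 4 t^{2}$
$r{\left(S,n \right)} = 1$
$\left(r{\left(X{\left(-1 \right)},U \right)} + 58\right)^{2} = \left(1 + 58\right)^{2} = 59^{2} = 3481$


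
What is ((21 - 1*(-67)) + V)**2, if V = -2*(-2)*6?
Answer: 12544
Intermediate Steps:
V = 24 (V = 4*6 = 24)
((21 - 1*(-67)) + V)**2 = ((21 - 1*(-67)) + 24)**2 = ((21 + 67) + 24)**2 = (88 + 24)**2 = 112**2 = 12544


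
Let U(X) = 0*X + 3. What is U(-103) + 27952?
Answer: 27955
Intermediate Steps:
U(X) = 3 (U(X) = 0 + 3 = 3)
U(-103) + 27952 = 3 + 27952 = 27955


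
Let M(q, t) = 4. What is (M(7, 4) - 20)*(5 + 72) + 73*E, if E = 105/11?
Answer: -5887/11 ≈ -535.18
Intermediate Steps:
E = 105/11 (E = 105*(1/11) = 105/11 ≈ 9.5455)
(M(7, 4) - 20)*(5 + 72) + 73*E = (4 - 20)*(5 + 72) + 73*(105/11) = -16*77 + 7665/11 = -1232 + 7665/11 = -5887/11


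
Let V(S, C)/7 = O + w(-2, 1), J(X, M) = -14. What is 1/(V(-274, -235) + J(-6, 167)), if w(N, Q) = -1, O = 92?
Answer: 1/623 ≈ 0.0016051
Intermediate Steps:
V(S, C) = 637 (V(S, C) = 7*(92 - 1) = 7*91 = 637)
1/(V(-274, -235) + J(-6, 167)) = 1/(637 - 14) = 1/623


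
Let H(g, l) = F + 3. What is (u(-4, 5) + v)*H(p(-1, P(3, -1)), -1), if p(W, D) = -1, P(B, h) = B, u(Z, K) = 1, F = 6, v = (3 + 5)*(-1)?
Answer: -63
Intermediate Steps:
v = -8 (v = 8*(-1) = -8)
H(g, l) = 9 (H(g, l) = 6 + 3 = 9)
(u(-4, 5) + v)*H(p(-1, P(3, -1)), -1) = (1 - 8)*9 = -7*9 = -63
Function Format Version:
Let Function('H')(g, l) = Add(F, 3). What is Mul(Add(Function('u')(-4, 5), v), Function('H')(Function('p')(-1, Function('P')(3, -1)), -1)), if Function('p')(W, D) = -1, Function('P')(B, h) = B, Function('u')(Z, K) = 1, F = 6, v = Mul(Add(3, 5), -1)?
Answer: -63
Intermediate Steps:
v = -8 (v = Mul(8, -1) = -8)
Function('H')(g, l) = 9 (Function('H')(g, l) = Add(6, 3) = 9)
Mul(Add(Function('u')(-4, 5), v), Function('H')(Function('p')(-1, Function('P')(3, -1)), -1)) = Mul(Add(1, -8), 9) = Mul(-7, 9) = -63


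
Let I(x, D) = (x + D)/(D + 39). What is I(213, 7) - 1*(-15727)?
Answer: 361831/23 ≈ 15732.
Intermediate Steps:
I(x, D) = (D + x)/(39 + D)
I(213, 7) - 1*(-15727) = (7 + 213)/(39 + 7) - 1*(-15727) = 220/46 + 15727 = (1/46)*220 + 15727 = 110/23 + 15727 = 361831/23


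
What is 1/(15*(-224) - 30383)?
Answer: -1/33743 ≈ -2.9636e-5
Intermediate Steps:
1/(15*(-224) - 30383) = 1/(-3360 - 30383) = 1/(-33743) = -1/33743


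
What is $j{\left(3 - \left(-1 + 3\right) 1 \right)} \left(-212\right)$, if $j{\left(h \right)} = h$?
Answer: $-212$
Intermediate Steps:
$j{\left(3 - \left(-1 + 3\right) 1 \right)} \left(-212\right) = \left(3 - \left(-1 + 3\right) 1\right) \left(-212\right) = \left(3 - 2 \cdot 1\right) \left(-212\right) = \left(3 - 2\right) \left(-212\right) = 1 \left(-212\right) = -212$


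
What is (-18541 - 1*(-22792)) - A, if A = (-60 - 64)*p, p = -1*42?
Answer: -957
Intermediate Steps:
p = -42
A = 5208 (A = (-60 - 64)*(-42) = -124*(-42) = 5208)
(-18541 - 1*(-22792)) - A = (-18541 - 1*(-22792)) - 1*5208 = (-18541 + 22792) - 5208 = 4251 - 5208 = -957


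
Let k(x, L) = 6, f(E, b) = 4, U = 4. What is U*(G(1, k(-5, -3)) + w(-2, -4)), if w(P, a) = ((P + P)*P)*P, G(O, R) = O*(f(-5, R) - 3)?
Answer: -60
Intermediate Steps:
G(O, R) = O (G(O, R) = O*(4 - 3) = O*1 = O)
w(P, a) = 2*P**3 (w(P, a) = ((2*P)*P)*P = (2*P**2)*P = 2*P**3)
U*(G(1, k(-5, -3)) + w(-2, -4)) = 4*(1 + 2*(-2)**3) = 4*(1 + 2*(-8)) = 4*(1 - 16) = 4*(-15) = -60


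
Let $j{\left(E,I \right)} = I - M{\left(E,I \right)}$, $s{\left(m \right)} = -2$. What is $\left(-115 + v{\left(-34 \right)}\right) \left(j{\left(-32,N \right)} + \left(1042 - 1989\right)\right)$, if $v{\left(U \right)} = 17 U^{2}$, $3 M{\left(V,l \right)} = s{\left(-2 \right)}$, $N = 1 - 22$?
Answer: $- \frac{56696374}{3} \approx -1.8899 \cdot 10^{7}$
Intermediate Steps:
$N = -21$
$M{\left(V,l \right)} = - \frac{2}{3}$ ($M{\left(V,l \right)} = \frac{1}{3} \left(-2\right) = - \frac{2}{3}$)
$j{\left(E,I \right)} = \frac{2}{3} + I$ ($j{\left(E,I \right)} = I - - \frac{2}{3} = I + \frac{2}{3} = \frac{2}{3} + I$)
$\left(-115 + v{\left(-34 \right)}\right) \left(j{\left(-32,N \right)} + \left(1042 - 1989\right)\right) = \left(-115 + 17 \left(-34\right)^{2}\right) \left(\left(\frac{2}{3} - 21\right) + \left(1042 - 1989\right)\right) = \left(-115 + 17 \cdot 1156\right) \left(- \frac{61}{3} + \left(1042 - 1989\right)\right) = \left(-115 + 19652\right) \left(- \frac{61}{3} - 947\right) = 19537 \left(- \frac{2902}{3}\right) = - \frac{56696374}{3}$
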